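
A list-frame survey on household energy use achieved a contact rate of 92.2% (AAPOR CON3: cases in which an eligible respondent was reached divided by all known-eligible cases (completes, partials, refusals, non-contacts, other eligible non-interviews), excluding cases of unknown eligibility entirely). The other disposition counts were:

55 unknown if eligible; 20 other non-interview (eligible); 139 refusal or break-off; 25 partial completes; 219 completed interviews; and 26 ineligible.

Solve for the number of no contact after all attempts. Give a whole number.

34

Numerator = 219 + 25 + 139 + 20 = 403
CON3 = 403 / D = 0.922
D = 403 / 0.922 = 437.1
Rest of base = 403
no contact after all attempts = 437.1 − 403 ≈ 34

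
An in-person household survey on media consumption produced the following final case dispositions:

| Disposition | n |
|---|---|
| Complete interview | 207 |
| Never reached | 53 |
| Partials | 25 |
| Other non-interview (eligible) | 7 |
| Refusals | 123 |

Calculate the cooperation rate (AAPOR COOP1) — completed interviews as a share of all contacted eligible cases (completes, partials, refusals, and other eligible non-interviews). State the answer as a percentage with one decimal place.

57.2%

Top → 207
Denominator → 207 + 25 + 123 + 7 = 362
COOP1 = 207 / 362 = 0.5718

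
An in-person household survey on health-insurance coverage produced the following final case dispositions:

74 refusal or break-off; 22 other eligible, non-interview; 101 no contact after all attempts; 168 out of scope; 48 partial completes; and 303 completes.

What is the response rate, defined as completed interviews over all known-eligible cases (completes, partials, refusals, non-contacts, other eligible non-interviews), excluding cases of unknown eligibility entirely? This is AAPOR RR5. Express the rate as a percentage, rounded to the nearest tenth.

Top = 303
Base = 303 + 48 + 74 + 101 + 22 = 548
RR5 = 303 / 548 = 0.5529

55.3%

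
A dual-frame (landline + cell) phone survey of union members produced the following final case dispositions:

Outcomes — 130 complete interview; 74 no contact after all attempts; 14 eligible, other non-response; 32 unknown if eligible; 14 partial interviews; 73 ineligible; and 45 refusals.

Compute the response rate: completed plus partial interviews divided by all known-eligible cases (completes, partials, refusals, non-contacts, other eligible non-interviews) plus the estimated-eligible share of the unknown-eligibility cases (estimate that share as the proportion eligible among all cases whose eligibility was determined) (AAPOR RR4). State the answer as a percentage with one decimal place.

Numerator → 130 + 14 = 144
Known eligible → 130 + 14 + 45 + 74 + 14 = 277
e = 277 / (277 + 73) = 277 / 350 = 0.7914
Estimated eligible among unknowns → 0.7914 × 32 = 25.32
Base → 277 + 25.32 = 302.32
RR4 = 144 / 302.32 = 0.4763

47.6%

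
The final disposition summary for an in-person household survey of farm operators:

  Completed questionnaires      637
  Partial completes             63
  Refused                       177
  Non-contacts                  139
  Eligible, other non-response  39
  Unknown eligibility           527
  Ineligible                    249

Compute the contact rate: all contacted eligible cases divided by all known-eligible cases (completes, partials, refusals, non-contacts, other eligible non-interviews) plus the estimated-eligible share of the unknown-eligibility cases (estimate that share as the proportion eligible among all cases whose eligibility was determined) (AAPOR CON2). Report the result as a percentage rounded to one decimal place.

Numerator = 637 + 63 + 177 + 39 = 916
Known eligible = 637 + 63 + 177 + 139 + 39 = 1055
e = 1055 / (1055 + 249) = 1055 / 1304 = 0.8090
Eligible share of unknowns = 0.8090 × 527 = 426.34
Denominator = 1055 + 426.34 = 1481.34
CON2 = 916 / 1481.34 = 0.6184

61.8%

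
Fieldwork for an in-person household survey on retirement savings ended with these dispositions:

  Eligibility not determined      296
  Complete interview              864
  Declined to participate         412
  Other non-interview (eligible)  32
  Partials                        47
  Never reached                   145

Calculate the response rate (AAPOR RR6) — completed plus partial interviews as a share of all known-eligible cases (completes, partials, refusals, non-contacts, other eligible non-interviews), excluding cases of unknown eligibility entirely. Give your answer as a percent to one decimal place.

60.7%

Num: 864 + 47 = 911
Denominator: 864 + 47 + 412 + 145 + 32 = 1500
RR6 = 911 / 1500 = 0.6073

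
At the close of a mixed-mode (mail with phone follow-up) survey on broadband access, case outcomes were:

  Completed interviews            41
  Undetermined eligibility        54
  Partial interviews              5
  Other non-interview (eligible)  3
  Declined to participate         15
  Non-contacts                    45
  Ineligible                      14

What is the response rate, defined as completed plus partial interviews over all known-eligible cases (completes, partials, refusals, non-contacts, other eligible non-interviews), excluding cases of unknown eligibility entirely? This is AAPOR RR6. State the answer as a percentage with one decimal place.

42.2%

Top = 41 + 5 = 46
Base = 41 + 5 + 15 + 45 + 3 = 109
RR6 = 46 / 109 = 0.4220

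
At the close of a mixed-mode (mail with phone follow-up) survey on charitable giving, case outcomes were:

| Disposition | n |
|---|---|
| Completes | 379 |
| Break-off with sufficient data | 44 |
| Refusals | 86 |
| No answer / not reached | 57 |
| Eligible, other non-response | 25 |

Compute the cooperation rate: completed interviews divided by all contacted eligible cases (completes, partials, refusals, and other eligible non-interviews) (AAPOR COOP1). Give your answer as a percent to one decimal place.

71.0%

Top = 379
Denominator = 379 + 44 + 86 + 25 = 534
COOP1 = 379 / 534 = 0.7097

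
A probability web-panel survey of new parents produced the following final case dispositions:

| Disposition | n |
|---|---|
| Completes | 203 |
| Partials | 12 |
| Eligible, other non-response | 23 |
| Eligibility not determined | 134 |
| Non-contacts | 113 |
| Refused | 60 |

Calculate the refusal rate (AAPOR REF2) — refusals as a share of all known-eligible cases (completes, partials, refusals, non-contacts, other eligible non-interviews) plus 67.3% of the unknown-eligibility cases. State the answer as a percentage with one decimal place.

12.0%

Numerator: 60
Known eligible: 203 + 12 + 60 + 113 + 23 = 411
Eligible share of unknowns: 0.6730 × 134 = 90.18
Denominator: 411 + 90.18 = 501.18
REF2 = 60 / 501.18 = 0.1197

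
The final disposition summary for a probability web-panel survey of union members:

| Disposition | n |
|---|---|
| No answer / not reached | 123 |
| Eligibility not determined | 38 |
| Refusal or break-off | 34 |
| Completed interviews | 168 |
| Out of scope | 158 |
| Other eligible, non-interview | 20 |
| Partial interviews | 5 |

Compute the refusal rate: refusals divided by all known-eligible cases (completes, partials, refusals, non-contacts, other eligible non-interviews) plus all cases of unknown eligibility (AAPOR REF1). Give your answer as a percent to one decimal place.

8.8%

Num: 34
Denominator: 168 + 5 + 34 + 123 + 20 + 38 = 388
REF1 = 34 / 388 = 0.0876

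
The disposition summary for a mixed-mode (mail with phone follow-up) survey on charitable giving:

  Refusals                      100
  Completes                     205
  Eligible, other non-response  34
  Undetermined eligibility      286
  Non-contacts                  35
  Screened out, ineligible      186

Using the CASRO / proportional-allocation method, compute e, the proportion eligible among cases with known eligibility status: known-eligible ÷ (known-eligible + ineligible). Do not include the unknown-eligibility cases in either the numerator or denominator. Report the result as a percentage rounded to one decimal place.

66.8%

Eligible (known): 205 + 100 + 35 + 34 = 374
e = 374 / (374 + 186) = 374 / 560 = 0.6679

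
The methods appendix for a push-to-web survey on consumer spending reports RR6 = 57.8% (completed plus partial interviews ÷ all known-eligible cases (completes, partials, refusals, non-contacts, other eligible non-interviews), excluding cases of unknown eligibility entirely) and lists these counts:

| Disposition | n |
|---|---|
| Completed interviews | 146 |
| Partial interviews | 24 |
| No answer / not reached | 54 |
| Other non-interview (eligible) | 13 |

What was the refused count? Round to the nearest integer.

Num = 146 + 24 = 170
RR6 = 170 / D = 0.578
D = 170 / 0.578 = 294.1
Remaining denominator categories sum to 237
refused = 294.1 − 237 ≈ 57

57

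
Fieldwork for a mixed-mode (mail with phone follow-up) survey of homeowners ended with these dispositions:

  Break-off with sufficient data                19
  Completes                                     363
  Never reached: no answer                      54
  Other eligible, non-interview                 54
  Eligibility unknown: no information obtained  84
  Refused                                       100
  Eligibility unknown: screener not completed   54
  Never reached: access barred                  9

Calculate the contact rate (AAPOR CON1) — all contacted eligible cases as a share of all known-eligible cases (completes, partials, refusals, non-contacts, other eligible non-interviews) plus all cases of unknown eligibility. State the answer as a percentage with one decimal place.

72.7%

Non-contacts = 54 + 9 = 63
Unknown eligibility = 54 + 84 = 138
Numerator → 363 + 19 + 100 + 54 = 536
Denominator → 363 + 19 + 100 + 63 + 54 + 138 = 737
CON1 = 536 / 737 = 0.7273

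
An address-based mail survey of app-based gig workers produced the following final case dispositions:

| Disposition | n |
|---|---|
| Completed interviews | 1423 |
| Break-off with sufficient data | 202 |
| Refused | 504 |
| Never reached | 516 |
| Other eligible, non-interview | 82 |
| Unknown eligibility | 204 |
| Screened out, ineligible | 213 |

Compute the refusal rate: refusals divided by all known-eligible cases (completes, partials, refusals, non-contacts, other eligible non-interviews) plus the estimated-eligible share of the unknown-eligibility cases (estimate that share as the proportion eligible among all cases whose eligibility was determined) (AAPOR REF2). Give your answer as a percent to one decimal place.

17.3%

Top: 504
Determined eligible: 1423 + 202 + 504 + 516 + 82 = 2727
e = 2727 / (2727 + 213) = 2727 / 2940 = 0.9276
e × U: 0.9276 × 204 = 189.23
Denom: 2727 + 189.23 = 2916.23
REF2 = 504 / 2916.23 = 0.1728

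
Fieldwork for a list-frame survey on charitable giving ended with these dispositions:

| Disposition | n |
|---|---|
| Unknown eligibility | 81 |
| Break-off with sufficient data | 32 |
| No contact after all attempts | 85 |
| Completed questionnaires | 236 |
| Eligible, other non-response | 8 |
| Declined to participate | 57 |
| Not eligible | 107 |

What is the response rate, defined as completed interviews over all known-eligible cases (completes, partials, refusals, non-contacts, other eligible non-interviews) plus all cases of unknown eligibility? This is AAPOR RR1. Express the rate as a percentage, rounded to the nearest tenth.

47.3%

Top → 236
Denom → 236 + 32 + 57 + 85 + 8 + 81 = 499
RR1 = 236 / 499 = 0.4729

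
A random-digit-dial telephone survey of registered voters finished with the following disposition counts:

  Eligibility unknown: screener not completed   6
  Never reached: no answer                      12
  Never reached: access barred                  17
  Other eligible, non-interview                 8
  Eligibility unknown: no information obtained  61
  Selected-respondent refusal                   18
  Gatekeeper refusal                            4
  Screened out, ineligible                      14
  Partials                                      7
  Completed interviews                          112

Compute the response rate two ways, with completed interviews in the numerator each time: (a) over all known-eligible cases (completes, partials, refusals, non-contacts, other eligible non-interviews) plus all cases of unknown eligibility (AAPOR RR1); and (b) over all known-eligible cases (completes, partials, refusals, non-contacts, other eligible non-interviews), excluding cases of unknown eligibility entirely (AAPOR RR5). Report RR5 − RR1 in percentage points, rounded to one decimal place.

Refused = 4 + 18 = 22
Non-contacts = 12 + 17 = 29
Eligibility not determined = 6 + 61 = 67
Numerator = 112
Denominator = 112 + 7 + 22 + 29 + 8 + 67 = 245
RR1 = 112 / 245 = 0.4571
Denominator = 112 + 7 + 22 + 29 + 8 = 178
RR5 = 112 / 178 = 0.6292
Difference = 62.92 − 45.71 = 17.21 percentage points

17.2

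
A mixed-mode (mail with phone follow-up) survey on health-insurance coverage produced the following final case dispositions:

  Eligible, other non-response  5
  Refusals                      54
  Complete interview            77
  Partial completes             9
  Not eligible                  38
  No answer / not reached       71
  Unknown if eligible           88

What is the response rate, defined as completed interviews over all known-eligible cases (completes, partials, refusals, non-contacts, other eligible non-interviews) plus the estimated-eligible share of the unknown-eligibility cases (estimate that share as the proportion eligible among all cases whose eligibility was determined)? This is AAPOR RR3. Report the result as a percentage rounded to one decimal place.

26.5%

Top: 77
Known eligible: 77 + 9 + 54 + 71 + 5 = 216
e = 216 / (216 + 38) = 216 / 254 = 0.8504
e × U: 0.8504 × 88 = 74.84
Base: 216 + 74.84 = 290.84
RR3 = 77 / 290.84 = 0.2648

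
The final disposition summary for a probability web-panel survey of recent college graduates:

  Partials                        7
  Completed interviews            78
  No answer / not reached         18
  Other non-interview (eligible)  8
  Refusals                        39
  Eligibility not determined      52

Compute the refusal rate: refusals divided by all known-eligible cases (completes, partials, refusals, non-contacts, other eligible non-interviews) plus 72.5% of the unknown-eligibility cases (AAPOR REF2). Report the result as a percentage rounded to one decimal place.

20.8%

Top → 39
Eligible (known) → 78 + 7 + 39 + 18 + 8 = 150
e × U → 0.7250 × 52 = 37.70
Denominator → 150 + 37.70 = 187.70
REF2 = 39 / 187.70 = 0.2078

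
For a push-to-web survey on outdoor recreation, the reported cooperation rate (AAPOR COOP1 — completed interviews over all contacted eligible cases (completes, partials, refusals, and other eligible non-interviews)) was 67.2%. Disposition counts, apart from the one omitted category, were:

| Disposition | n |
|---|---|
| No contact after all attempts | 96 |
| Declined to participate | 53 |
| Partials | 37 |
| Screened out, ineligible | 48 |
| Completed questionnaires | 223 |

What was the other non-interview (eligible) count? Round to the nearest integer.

COOP1 = 223 / D = 0.672
D = 223 / 0.672 = 331.8
Other denominator terms total 313
other non-interview (eligible) = 331.8 − 313 ≈ 19

19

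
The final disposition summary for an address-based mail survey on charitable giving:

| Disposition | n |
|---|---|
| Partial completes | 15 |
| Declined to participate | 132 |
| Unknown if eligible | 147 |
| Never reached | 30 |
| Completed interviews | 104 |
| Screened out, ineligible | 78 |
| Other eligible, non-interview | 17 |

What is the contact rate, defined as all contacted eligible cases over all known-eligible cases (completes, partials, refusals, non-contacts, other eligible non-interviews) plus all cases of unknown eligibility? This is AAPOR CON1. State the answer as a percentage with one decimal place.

60.2%

Num: 104 + 15 + 132 + 17 = 268
Base: 104 + 15 + 132 + 30 + 17 + 147 = 445
CON1 = 268 / 445 = 0.6022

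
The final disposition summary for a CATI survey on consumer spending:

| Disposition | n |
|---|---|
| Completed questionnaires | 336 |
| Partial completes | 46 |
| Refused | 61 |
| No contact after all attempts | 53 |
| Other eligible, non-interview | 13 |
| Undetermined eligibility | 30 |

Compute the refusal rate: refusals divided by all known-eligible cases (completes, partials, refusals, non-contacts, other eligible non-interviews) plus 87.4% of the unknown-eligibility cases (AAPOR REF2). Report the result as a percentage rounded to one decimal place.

Num → 61
Known eligible → 336 + 46 + 61 + 53 + 13 = 509
e × U → 0.8740 × 30 = 26.22
Denom → 509 + 26.22 = 535.22
REF2 = 61 / 535.22 = 0.1140

11.4%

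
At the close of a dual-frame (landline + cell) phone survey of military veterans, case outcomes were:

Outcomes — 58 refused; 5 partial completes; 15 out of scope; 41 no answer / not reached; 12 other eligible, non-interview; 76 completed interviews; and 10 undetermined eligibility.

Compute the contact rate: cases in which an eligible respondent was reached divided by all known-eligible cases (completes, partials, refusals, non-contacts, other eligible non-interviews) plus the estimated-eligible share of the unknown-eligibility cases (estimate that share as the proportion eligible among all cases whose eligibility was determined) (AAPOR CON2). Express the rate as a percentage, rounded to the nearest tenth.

75.0%

Num = 76 + 5 + 58 + 12 = 151
Determined eligible = 76 + 5 + 58 + 41 + 12 = 192
e = 192 / (192 + 15) = 192 / 207 = 0.9275
e × U = 0.9275 × 10 = 9.28
Denom = 192 + 9.28 = 201.28
CON2 = 151 / 201.28 = 0.7502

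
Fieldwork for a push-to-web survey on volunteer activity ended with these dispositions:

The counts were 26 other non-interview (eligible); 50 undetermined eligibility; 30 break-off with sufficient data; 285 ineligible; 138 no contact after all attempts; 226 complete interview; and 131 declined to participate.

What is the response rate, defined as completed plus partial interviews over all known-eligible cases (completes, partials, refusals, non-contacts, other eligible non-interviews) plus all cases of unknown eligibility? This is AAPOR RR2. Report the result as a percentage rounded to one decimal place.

42.6%

Num → 226 + 30 = 256
Denominator → 226 + 30 + 131 + 138 + 26 + 50 = 601
RR2 = 256 / 601 = 0.4260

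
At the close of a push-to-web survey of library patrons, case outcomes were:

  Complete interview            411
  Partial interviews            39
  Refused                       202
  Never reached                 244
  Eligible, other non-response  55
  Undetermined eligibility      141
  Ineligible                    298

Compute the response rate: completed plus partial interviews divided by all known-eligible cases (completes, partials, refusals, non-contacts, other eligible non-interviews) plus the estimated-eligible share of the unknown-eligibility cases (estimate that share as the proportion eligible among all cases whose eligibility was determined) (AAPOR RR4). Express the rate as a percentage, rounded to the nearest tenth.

Num = 411 + 39 = 450
Determined eligible = 411 + 39 + 202 + 244 + 55 = 951
e = 951 / (951 + 298) = 951 / 1249 = 0.7614
Eligible share of unknowns = 0.7614 × 141 = 107.36
Denom = 951 + 107.36 = 1058.36
RR4 = 450 / 1058.36 = 0.4252

42.5%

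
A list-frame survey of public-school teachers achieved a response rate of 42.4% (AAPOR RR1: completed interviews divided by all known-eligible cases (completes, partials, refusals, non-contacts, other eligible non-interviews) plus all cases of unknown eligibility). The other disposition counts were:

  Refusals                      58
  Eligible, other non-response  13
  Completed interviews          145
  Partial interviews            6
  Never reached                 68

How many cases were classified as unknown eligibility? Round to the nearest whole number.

52

RR1 = 145 / D = 0.424
D = 145 / 0.424 = 342.0
Remaining denominator categories sum to 290
unknown eligibility = 342.0 − 290 ≈ 52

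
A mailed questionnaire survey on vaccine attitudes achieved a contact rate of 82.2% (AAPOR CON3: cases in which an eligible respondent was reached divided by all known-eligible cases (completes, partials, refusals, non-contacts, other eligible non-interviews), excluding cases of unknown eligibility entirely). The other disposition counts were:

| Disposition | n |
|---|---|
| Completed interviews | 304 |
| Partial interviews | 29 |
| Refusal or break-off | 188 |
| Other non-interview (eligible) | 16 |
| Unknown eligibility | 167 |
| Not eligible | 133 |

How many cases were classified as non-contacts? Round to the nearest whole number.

Top → 304 + 29 + 188 + 16 = 537
CON3 = 537 / D = 0.822
D = 537 / 0.822 = 653.3
Rest of base = 537
non-contacts = 653.3 − 537 ≈ 116

116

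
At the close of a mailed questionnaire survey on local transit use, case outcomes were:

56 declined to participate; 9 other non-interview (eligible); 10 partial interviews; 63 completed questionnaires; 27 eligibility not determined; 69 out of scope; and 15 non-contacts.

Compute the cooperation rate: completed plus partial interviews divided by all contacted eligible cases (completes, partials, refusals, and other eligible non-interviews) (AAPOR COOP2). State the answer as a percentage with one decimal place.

Numerator: 63 + 10 = 73
Denom: 63 + 10 + 56 + 9 = 138
COOP2 = 73 / 138 = 0.5290

52.9%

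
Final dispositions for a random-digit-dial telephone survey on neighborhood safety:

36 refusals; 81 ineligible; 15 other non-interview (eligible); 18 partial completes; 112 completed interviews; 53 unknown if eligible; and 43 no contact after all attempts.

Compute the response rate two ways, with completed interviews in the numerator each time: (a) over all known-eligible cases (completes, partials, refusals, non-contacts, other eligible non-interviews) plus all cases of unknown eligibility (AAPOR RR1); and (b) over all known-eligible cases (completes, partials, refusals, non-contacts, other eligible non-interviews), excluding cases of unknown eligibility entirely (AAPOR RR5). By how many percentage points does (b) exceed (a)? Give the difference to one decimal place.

Num = 112
Denom = 112 + 18 + 36 + 43 + 15 + 53 = 277
RR1 = 112 / 277 = 0.4043
Denom = 112 + 18 + 36 + 43 + 15 = 224
RR5 = 112 / 224 = 0.5000
Difference = 50.00 − 40.43 = 9.57 percentage points

9.6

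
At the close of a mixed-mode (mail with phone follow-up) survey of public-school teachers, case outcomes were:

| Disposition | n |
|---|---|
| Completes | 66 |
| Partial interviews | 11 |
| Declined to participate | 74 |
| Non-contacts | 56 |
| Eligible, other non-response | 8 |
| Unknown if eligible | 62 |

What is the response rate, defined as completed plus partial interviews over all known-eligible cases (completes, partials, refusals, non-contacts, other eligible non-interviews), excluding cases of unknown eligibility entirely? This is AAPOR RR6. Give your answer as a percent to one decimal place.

35.8%

Top: 66 + 11 = 77
Denominator: 66 + 11 + 74 + 56 + 8 = 215
RR6 = 77 / 215 = 0.3581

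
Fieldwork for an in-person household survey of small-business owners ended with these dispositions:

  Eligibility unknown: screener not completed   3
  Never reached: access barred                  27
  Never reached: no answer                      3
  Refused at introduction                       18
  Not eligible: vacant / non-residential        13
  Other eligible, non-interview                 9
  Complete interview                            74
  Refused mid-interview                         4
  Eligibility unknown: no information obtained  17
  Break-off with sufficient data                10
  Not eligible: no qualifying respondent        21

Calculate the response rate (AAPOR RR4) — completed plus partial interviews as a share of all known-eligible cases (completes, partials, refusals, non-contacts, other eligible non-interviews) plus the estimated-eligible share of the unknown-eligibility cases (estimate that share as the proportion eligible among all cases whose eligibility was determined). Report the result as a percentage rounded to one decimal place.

52.1%

Declined to participate = 18 + 4 = 22
No answer / not reached = 3 + 27 = 30
Unknown if eligible = 3 + 17 = 20
Out of scope = 21 + 13 = 34
Top → 74 + 10 = 84
Eligible (known) → 74 + 10 + 22 + 30 + 9 = 145
e = 145 / (145 + 34) = 145 / 179 = 0.8101
Eligible share of unknowns → 0.8101 × 20 = 16.20
Denom → 145 + 16.20 = 161.20
RR4 = 84 / 161.20 = 0.5211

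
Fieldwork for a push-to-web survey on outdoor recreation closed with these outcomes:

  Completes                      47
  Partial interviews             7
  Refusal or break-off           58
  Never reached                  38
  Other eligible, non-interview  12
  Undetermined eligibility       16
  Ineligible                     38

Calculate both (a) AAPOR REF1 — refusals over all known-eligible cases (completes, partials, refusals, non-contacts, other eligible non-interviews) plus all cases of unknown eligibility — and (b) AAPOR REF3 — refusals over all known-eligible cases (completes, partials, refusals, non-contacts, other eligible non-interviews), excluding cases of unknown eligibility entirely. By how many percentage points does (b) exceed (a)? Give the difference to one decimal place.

3.2

Numerator = 58
Denominator = 47 + 7 + 58 + 38 + 12 + 16 = 178
REF1 = 58 / 178 = 0.3258
Denominator = 47 + 7 + 58 + 38 + 12 = 162
REF3 = 58 / 162 = 0.3580
Difference = 35.80 − 32.58 = 3.22 percentage points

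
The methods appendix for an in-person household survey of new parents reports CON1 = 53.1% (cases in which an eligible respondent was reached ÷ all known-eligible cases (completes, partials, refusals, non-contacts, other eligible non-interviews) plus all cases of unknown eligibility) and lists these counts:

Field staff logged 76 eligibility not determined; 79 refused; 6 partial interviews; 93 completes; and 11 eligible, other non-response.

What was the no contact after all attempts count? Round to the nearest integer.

91

Numerator → 93 + 6 + 79 + 11 = 189
CON1 = 189 / D = 0.531
D = 189 / 0.531 = 355.9
Remaining denominator categories sum to 265
no contact after all attempts = 355.9 − 265 ≈ 91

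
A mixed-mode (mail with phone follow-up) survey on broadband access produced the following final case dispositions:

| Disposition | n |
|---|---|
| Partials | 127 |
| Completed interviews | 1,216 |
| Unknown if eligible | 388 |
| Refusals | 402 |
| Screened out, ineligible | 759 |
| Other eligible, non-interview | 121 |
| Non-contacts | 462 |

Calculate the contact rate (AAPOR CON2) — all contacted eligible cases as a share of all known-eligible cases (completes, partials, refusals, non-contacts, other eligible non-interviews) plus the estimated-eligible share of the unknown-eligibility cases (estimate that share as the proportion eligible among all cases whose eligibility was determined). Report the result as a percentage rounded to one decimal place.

Numerator: 1216 + 127 + 402 + 121 = 1866
Eligible (known): 1216 + 127 + 402 + 462 + 121 = 2328
e = 2328 / (2328 + 759) = 2328 / 3087 = 0.7541
e × U: 0.7541 × 388 = 292.59
Base: 2328 + 292.59 = 2620.59
CON2 = 1866 / 2620.59 = 0.7121

71.2%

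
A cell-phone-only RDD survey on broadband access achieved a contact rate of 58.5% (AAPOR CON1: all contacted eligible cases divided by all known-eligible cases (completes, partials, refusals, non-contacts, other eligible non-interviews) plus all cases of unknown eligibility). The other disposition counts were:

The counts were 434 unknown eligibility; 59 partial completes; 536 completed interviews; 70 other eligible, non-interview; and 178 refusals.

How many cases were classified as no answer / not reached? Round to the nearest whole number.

164

Num → 536 + 59 + 178 + 70 = 843
CON1 = 843 / D = 0.585
D = 843 / 0.585 = 1441.0
Remaining denominator categories sum to 1277
no answer / not reached = 1441.0 − 1277 ≈ 164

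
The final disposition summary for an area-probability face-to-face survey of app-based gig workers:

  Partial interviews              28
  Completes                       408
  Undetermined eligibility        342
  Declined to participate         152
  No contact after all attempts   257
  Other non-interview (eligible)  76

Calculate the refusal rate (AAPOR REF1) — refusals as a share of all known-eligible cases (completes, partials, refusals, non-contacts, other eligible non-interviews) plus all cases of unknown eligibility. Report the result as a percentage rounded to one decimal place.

Num: 152
Denominator: 408 + 28 + 152 + 257 + 76 + 342 = 1263
REF1 = 152 / 1263 = 0.1203

12.0%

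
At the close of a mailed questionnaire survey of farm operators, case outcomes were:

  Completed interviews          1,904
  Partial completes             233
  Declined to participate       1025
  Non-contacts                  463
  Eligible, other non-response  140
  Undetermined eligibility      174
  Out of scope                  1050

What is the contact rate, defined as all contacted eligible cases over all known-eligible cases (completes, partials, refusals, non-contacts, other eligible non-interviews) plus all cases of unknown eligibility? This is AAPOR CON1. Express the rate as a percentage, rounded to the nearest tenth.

Top: 1904 + 233 + 1025 + 140 = 3302
Denom: 1904 + 233 + 1025 + 463 + 140 + 174 = 3939
CON1 = 3302 / 3939 = 0.8383

83.8%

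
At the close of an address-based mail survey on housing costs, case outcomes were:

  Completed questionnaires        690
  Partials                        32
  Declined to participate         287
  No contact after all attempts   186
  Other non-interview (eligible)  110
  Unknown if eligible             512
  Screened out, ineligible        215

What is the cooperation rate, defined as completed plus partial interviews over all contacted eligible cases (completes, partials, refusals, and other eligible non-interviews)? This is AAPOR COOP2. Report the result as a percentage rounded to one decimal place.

Numerator → 690 + 32 = 722
Denominator → 690 + 32 + 287 + 110 = 1119
COOP2 = 722 / 1119 = 0.6452

64.5%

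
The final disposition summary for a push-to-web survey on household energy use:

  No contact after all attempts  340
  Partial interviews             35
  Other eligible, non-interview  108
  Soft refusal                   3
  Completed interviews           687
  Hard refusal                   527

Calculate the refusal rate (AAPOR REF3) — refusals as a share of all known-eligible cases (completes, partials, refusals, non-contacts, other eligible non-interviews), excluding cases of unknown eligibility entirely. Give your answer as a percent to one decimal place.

Refused = 527 + 3 = 530
Numerator → 530
Denominator → 687 + 35 + 530 + 340 + 108 = 1700
REF3 = 530 / 1700 = 0.3118

31.2%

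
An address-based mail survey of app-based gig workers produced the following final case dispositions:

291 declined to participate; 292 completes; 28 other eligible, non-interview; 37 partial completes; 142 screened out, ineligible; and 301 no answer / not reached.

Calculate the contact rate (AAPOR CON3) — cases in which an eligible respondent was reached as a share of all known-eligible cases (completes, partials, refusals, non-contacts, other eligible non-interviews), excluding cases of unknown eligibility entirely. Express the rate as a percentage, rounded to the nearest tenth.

Num: 292 + 37 + 291 + 28 = 648
Base: 292 + 37 + 291 + 301 + 28 = 949
CON3 = 648 / 949 = 0.6828

68.3%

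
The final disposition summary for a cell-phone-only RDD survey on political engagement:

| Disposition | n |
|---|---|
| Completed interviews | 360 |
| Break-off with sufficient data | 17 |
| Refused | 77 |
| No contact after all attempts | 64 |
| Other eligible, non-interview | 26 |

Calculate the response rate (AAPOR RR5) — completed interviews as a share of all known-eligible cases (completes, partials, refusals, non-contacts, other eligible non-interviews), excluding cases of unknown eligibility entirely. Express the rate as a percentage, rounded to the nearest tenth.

Numerator: 360
Base: 360 + 17 + 77 + 64 + 26 = 544
RR5 = 360 / 544 = 0.6618

66.2%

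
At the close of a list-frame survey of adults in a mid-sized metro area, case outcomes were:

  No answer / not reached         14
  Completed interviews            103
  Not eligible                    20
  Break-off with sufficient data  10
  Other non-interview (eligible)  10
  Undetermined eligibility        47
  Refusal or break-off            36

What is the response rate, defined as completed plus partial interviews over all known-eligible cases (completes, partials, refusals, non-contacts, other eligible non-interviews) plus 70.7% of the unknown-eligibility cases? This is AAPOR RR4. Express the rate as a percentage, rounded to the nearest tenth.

Top: 103 + 10 = 113
Determined eligible: 103 + 10 + 36 + 14 + 10 = 173
e × U: 0.7070 × 47 = 33.23
Denom: 173 + 33.23 = 206.23
RR4 = 113 / 206.23 = 0.5479

54.8%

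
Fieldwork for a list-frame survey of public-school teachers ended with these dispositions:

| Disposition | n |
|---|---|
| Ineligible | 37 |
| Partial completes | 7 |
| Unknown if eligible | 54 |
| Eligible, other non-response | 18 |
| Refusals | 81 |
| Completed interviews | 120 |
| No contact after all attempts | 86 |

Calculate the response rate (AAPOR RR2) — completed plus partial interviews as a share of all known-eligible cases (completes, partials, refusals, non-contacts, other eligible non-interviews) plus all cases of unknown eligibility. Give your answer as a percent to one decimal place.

Numerator = 120 + 7 = 127
Denom = 120 + 7 + 81 + 86 + 18 + 54 = 366
RR2 = 127 / 366 = 0.3470

34.7%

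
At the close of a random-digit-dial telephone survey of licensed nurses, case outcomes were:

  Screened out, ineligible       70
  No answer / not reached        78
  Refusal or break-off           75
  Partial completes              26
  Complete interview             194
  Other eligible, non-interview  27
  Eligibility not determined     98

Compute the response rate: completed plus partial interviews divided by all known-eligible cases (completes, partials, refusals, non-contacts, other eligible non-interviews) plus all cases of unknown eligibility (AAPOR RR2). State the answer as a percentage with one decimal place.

Num = 194 + 26 = 220
Denom = 194 + 26 + 75 + 78 + 27 + 98 = 498
RR2 = 220 / 498 = 0.4418

44.2%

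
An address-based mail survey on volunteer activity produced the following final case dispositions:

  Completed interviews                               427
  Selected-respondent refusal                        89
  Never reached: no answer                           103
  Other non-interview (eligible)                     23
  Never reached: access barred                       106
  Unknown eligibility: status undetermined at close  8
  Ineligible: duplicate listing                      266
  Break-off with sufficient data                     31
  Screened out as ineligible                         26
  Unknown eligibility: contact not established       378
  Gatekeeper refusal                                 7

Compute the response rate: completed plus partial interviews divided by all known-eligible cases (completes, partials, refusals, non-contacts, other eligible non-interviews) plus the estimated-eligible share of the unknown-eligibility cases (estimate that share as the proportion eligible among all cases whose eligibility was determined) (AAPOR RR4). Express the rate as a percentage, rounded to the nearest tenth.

42.9%

Refusal or break-off = 7 + 89 = 96
Non-contacts = 103 + 106 = 209
Undetermined eligibility = 378 + 8 = 386
Ineligible = 26 + 266 = 292
Top: 427 + 31 = 458
Eligible (known): 427 + 31 + 96 + 209 + 23 = 786
e = 786 / (786 + 292) = 786 / 1078 = 0.7291
Eligible share of unknowns: 0.7291 × 386 = 281.43
Denom: 786 + 281.43 = 1067.43
RR4 = 458 / 1067.43 = 0.4291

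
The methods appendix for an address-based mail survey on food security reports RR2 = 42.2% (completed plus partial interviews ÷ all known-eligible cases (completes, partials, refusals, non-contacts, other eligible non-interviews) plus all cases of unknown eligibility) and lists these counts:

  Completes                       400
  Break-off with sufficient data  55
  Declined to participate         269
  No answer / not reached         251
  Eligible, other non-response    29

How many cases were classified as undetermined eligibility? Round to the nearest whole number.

74

Num = 400 + 55 = 455
RR2 = 455 / D = 0.422
D = 455 / 0.422 = 1078.2
Remaining denominator categories sum to 1004
undetermined eligibility = 1078.2 − 1004 ≈ 74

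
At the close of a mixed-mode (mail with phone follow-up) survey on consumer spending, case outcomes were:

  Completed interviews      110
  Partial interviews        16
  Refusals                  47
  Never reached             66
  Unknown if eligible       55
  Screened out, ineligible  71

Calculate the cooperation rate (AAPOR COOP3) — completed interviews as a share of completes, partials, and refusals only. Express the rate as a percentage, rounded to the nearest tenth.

Num = 110
Denom = 110 + 16 + 47 = 173
COOP3 = 110 / 173 = 0.6358

63.6%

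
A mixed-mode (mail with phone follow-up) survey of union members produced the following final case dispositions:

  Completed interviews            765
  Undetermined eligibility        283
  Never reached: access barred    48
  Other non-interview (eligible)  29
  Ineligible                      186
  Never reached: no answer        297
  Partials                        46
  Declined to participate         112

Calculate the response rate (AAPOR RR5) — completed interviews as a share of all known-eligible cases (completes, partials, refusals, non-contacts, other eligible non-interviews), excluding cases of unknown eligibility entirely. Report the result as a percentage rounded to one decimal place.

No contact after all attempts = 297 + 48 = 345
Numerator: 765
Denom: 765 + 46 + 112 + 345 + 29 = 1297
RR5 = 765 / 1297 = 0.5898

59.0%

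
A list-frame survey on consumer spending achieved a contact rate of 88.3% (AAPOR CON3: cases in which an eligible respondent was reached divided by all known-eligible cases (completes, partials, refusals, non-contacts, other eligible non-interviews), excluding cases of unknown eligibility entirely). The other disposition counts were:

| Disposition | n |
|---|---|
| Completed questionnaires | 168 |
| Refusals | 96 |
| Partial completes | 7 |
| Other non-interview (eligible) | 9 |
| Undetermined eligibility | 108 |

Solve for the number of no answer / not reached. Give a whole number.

Top = 168 + 7 + 96 + 9 = 280
CON3 = 280 / D = 0.883
D = 280 / 0.883 = 317.1
Rest of base = 280
no answer / not reached = 317.1 − 280 ≈ 37

37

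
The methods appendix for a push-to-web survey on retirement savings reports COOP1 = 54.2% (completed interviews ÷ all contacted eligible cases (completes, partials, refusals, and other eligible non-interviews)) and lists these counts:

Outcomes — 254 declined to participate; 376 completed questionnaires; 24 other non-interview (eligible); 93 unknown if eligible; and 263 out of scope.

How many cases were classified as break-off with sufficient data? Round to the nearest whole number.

40

COOP1 = 376 / D = 0.542
D = 376 / 0.542 = 693.7
Remaining denominator categories sum to 654
break-off with sufficient data = 693.7 − 654 ≈ 40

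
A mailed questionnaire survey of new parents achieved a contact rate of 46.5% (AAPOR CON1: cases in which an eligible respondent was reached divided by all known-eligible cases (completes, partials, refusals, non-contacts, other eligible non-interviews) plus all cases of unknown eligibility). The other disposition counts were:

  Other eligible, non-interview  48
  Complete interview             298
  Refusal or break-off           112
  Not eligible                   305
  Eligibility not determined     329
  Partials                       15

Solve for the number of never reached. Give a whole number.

Numerator = 298 + 15 + 112 + 48 = 473
CON1 = 473 / D = 0.465
D = 473 / 0.465 = 1017.2
Rest of base = 802
never reached = 1017.2 − 802 ≈ 215

215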